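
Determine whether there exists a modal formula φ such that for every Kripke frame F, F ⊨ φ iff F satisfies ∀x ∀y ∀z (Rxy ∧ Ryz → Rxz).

Definable; □r → □□r defines it

The condition is transitivity. A defining modal formula is □r → □□r.
Suppose □r→□□r is valid. Take Rxy, Ryz and set V(r)={w : Rxw}. Then □r at x, so □□r at x, so □r at y, so r at z, i.e. Rxz.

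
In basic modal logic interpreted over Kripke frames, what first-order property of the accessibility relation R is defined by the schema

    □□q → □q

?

density: ∀x ∀y (Rxy → ∃z (Rxz ∧ Rzy))

Suppose □□q→□q is valid. Take Rxy and set V(q)={w : xR²w}. Then □□q at x, so □q at x, so q at y, i.e. ∃z(Rxz∧Rzy).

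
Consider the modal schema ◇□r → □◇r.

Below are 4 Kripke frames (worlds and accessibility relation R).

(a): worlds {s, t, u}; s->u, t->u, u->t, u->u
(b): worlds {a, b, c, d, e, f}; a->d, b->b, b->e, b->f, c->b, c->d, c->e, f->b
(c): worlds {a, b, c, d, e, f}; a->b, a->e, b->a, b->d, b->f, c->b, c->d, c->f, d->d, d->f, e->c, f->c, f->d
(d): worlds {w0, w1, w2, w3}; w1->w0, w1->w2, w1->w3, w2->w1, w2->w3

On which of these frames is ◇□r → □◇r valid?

(a)

This is the axiom for convergence; its first-order frame correspondent is ∀x ∀y ∀z (Rxy ∧ Rxz → ∃w (Ryw ∧ Rzw)).
(a): condition met.
(b): fails — Rad and Rad but d and d have no common successor.
(c): fails — Rab and Rae but b and e have no common successor.
(d): fails — Rw1w2 and Rw1w0 but w2 and w0 have no common successor.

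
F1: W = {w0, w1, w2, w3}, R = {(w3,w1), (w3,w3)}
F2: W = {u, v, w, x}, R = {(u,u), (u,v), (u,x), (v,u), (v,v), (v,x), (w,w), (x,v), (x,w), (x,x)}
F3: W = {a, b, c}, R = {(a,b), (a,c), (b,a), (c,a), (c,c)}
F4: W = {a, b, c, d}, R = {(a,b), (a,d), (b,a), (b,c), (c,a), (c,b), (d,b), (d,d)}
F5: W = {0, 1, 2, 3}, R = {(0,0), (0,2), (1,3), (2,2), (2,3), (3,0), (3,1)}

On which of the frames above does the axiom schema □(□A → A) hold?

F2

Frame correspondent (Sahlqvist): ∀x ∀y (Rxy → Ryy) — i.e. shift-reflexivity.
F1: fails — Rw3w1 but not Rw1w1.
F2: ✓.
F3: fails — Rab but not Rbb.
F4: fails — Rbc but not Rcc.
F5: fails — R31 but not R11.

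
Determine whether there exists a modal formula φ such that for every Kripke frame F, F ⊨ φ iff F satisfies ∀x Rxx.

The condition is reflexivity. A defining modal formula is □q → q.
Suppose □q→q is valid. At any x set V(q)={w : Rxw}. Then □q holds at x, so q holds at x, i.e. Rxx.

Yes, by □q → q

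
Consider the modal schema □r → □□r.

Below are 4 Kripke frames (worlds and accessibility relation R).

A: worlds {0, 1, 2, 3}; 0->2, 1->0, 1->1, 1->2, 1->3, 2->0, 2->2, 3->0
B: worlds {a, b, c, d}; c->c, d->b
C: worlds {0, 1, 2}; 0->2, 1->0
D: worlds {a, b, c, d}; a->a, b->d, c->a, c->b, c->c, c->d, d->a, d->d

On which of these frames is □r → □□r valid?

B

Frame correspondent (Sahlqvist): ∀x ∀y ∀z (Rxy ∧ Ryz → Rxz) — i.e. transitivity.
A: fails — R02 and R20 but not R00.
B: condition met.
C: fails — R10 and R02 but not R12.
D: fails — Rbd and Rda but not Rba.
Valid on: B.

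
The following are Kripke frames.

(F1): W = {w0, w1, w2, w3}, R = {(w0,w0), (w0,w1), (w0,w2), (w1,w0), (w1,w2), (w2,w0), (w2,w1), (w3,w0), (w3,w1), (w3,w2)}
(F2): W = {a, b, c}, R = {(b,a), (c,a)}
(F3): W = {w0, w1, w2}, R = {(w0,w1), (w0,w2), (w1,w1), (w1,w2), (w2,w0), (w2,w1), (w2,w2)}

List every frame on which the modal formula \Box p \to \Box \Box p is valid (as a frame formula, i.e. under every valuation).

The schema corresponds to transitivity: \forall x \forall y \forall z (Rxy \wedge Ryz \to Rxz).
(F1): fails — Rw1w2 and Rw2w1 but not Rw1w1.
(F2): satisfies the condition.
(F3): fails — Rw1w2 and Rw2w0 but not Rw1w0.

(F2)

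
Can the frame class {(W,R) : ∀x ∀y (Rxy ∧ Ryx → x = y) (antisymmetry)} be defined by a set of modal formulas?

No — not modally definable

If a class were modally definable it would be closed under surjective bounded morphisms (Goldblatt–Thomason).
The 8-cycle (worlds s,t,u,v,w,x,y,z with s→t→u→v→w→x→y→z→s) is antisymmetric. Sending even-indexed worlds to • and odd-indexed worlds to ∘ is a surjective bounded morphism onto the two-world frame with •↔∘, which is not antisymmetric.
So the class is not modally definable.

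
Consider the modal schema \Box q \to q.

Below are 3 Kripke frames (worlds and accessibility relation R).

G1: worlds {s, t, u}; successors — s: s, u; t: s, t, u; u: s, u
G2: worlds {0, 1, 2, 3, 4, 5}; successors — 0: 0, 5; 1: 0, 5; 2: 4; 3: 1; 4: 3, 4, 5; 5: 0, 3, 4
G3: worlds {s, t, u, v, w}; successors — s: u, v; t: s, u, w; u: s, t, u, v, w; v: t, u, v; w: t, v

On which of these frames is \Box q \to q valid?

Frame correspondent (Sahlqvist): \forall x Rxx — i.e. reflexivity.
G1: ✓.
G2: fails — world 1 does not see itself.
G3: fails — world s does not see itself.

G1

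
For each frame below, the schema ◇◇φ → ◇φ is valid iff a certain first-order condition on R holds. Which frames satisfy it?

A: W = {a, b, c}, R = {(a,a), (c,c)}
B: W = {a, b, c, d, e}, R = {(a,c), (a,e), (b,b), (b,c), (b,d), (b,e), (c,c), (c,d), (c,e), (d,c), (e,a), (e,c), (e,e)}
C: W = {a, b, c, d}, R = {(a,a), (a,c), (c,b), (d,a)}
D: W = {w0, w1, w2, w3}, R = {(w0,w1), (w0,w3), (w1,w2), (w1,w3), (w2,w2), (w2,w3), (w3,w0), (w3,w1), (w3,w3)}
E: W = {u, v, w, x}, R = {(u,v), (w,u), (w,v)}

Frame correspondent (Sahlqvist): ∀x ∀y ∀z (Rxy ∧ Ryz → Rxz) — i.e. transitivity.
A: ✓.
B: fails — Rdc and Rcd but not Rdd.
C: fails — Rac and Rcb but not Rab.
D: fails — Rw3w1 and Rw1w2 but not Rw3w2.
E: ✓.
Valid on: A, E.

A, E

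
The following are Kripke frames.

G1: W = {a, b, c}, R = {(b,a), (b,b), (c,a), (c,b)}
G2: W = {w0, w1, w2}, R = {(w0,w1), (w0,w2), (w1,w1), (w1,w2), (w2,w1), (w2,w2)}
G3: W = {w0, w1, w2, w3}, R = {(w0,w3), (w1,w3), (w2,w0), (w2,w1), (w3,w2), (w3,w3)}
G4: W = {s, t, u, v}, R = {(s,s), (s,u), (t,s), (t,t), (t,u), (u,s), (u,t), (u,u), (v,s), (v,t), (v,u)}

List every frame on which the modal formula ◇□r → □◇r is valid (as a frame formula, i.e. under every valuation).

Frame correspondent (Sahlqvist): ∀x ∀y ∀z (Rxy ∧ Rxz → ∃w (Ryw ∧ Rzw)) — i.e. convergence.
G1: fails — Rba and Rba but a and a have no common successor.
G2: ✓.
G3: fails — Rw3w2 and Rw3w3 but w2 and w3 have no common successor.
G4: ✓.

G2, G4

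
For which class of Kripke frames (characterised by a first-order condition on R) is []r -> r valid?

reflexivity

Suppose □r→r is valid. At any x set V(r)={w : Rxw}. Then □r holds at x, so r holds at x, i.e. Rxx.
Conversely, any frame satisfying forall x Rxx validates the schema.
Frame condition: forall x Rxx.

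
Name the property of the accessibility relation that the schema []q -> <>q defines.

seriality

This is the D axiom.
It corresponds to seriality: forall x exists y Rxy.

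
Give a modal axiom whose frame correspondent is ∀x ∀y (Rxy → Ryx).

The condition is symmetry. The B schema q → □◇q defines it.
Suppose q→□◇q is valid. Take Rxy and set V(q)={x}. Then q at x, so □◇q at x, so ◇q at y, so some z with Ryz has q; z=x, i.e. Ryx.

q → □◇q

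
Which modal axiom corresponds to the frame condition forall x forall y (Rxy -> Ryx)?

This is symmetry; the standard corresponding axiom is B: s → □◇s.
Suppose s→□◇s is valid. Take Rxy and set V(s)={x}. Then s at x, so □◇s at x, so ◇s at y, so some z with Ryz has s; z=x, i.e. Ryx.

s → □◇s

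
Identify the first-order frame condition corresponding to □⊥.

emptiness of R

□⊥ is valid iff no world has any successor (otherwise □⊥ fails at any world with one).
Conversely, on a frame with emptiness of R the schema holds at every world under every valuation.
So the correspondent is emptiness of R.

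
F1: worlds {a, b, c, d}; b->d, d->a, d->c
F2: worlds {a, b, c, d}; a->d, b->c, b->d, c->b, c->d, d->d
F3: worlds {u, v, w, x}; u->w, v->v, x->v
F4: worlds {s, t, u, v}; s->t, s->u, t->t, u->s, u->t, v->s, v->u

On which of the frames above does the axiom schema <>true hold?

F2, F4

This is the axiom for seriality; its first-order frame correspondent is forall x exists y Rxy.
F1: fails — world a has no successor.
F2: satisfies the condition.
F3: fails — world w has no successor.
F4: satisfies the condition.
Valid on: F2, F4.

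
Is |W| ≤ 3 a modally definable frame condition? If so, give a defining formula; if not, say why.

Modal frame validity is preserved under disjoint unions.
Any modal formula valid on each of 4 disjoint one-world frames is valid on their disjoint union (validity is preserved under disjoint unions). Each one-world frame has |W|=1≤3, but the union has |W|=4.
So no modal formula (or set of formulas) defines exactly the |W|≤3 frames.

No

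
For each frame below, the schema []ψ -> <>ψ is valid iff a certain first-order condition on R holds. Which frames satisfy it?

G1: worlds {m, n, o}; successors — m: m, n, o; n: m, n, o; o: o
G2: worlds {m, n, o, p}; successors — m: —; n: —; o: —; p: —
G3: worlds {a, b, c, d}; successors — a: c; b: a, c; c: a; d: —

G1

This is the axiom for seriality; its first-order frame correspondent is forall x exists y Rxy.
G1: ✓.
G2: fails — world m has no successor.
G3: fails — world d has no successor.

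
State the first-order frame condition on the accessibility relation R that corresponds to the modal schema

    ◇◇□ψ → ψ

∀x ∀y (xR²y → ∃w (yRw ∧ x = w))

This is a Sahlqvist (Geach-type) schema ◇^2□^1ψ → □^0◇^0ψ.
First-order correspondent: ∀x ∀y (xR²y → ∃w (yRw ∧ x = w)).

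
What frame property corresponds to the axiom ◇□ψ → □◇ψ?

convergence

This schema is the .2 axiom.
It corresponds to convergence: ∀x ∀y ∀z (Rxy ∧ Rxz → ∃w (Ryw ∧ Rzw)).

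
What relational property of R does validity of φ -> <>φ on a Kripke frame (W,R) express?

This schema is equivalent to the T axiom □φ → φ.
Its frame correspondent is reflexivity — forall x Rxx.

reflexivity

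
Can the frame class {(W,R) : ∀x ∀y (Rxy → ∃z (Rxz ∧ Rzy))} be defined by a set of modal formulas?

This is a Sahlqvist condition; the C4 axiom □□p → □p defines it.
Suppose □□p→□p is valid. Take Rxy and set V(p)={w : xR²w}. Then □□p at x, so □p at x, so p at y, i.e. ∃z(Rxz∧Rzy).

Yes — defined by □□p → □p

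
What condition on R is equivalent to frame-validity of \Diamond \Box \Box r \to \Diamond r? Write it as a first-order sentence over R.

\forall x \forall y (xRy \to \exists w (y R^2 w \wedge xRw))

This is a Sahlqvist (Geach-type) schema ◇^1□^2r → □^0◇^1r.
First-order correspondent: \forall x \forall y (xRy \to \exists w (y R^2 w \wedge xRw)).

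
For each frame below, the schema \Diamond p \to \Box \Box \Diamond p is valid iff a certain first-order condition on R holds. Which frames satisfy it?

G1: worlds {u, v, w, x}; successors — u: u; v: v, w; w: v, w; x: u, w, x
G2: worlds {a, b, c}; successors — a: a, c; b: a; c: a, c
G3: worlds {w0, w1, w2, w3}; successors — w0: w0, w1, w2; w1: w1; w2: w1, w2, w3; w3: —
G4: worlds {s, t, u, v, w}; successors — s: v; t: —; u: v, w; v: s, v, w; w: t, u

The schema corresponds to a generalized confluence (Geach) condition: \forall x \forall y \forall z ((xRy \wedge x R^2 z) \to \exists w (y = w \wedge zRw)).
G1: fails — xRu, xR²v but no t with u=t and vRt.
G2: ✓.
G3: fails — w0Rw0, w0R²w1 but no w with w0=w and w1Rw.
G4: fails — sRv, sR²w but no w* with v=w* and wRw*.

G2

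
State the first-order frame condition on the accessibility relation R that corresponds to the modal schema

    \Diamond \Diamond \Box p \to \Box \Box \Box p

This is a Sahlqvist (Geach-type) schema ◇^2□^1p → □^3◇^0p.
Minimal-valuation argument: fix x; take any y with xR^2y and any z with xR^3z. Set V(p) to the set of worlds R-reachable from y in exactly 1 step. Then □^1p holds at y, so the antecedent holds at x; validity forces ◇^0p at z, giving a w with zR^0w and yR^1w.
First-order correspondent: \forall x \forall y \forall z ((x R^2 y \wedge x R^3 z) \to \exists w (yRw \wedge z = w)).

\forall x \forall y \forall z ((x R^2 y \wedge x R^3 z) \to \exists w (yRw \wedge z = w))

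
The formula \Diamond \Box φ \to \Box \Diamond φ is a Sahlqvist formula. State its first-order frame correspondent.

This schema is the .2 axiom.
Its frame correspondent is convergence — \forall x \forall y \forall z (Rxy \wedge Rxz \to \exists w (Ryw \wedge Rzw)).

convergence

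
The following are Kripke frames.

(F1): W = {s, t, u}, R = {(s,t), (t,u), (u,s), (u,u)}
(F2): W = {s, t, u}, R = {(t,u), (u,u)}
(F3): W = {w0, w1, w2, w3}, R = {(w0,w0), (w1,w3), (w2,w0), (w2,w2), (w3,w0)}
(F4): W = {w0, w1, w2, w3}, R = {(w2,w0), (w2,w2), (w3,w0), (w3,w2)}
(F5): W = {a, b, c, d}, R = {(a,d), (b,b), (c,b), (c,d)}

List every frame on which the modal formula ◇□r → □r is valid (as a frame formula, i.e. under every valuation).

(F2)

The schema corresponds to the Euclidean property: ∀x ∀y ∀z (Rxy ∧ Rxz → Ryz).
(F1): fails — Rst and Rst but not Rtt.
(F2): holds.
(F3): fails — Rw1w3 and Rw1w3 but not Rw3w3.
(F4): fails — Rw2w0 and Rw2w0 but not Rw0w0.
(F5): fails — Rad and Rad but not Rdd.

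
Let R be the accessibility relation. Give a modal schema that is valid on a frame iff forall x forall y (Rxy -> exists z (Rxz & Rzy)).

□□r → □r

This is density; the standard corresponding axiom is C4: □□r → □r.
Suppose □□r→□r is valid. Take Rxy and set V(r)={w : xR²w}. Then □□r at x, so □r at x, so r at y, i.e. ∃z(Rxz∧Rzy).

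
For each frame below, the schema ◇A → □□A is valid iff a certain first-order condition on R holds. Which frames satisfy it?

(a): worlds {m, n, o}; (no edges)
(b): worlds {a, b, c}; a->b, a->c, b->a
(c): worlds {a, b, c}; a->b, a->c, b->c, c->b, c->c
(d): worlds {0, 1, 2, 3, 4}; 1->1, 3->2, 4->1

Frame correspondent (Sahlqvist): ∀x ∀y ∀z ((xRy ∧ xR²z) → ∃w (y = w ∧ z = w)) — i.e. a generalized confluence (Geach) condition.
(a): condition met.
(b): fails — aRb, aR²a but b ≠ a.
(c): fails — aRb, aR²c but b ≠ c.
(d): condition met.
Valid on: (a), (d).

(a), (d)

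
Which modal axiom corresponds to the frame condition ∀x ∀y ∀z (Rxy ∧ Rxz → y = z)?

The condition is partial functionality. The CD schema ◇p → □p defines it.
Suppose ◇p→□p is valid. Take Rxy, Rxz and set V(p)={y}. Then ◇p at x, so □p at x, so p at z, i.e. z=y.

◇p → □p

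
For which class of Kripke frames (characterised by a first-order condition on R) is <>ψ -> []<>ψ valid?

This is the 5 axiom.
It corresponds to the Euclidean property: forall x forall y forall z (Rxy & Rxz -> Ryz).

the Euclidean property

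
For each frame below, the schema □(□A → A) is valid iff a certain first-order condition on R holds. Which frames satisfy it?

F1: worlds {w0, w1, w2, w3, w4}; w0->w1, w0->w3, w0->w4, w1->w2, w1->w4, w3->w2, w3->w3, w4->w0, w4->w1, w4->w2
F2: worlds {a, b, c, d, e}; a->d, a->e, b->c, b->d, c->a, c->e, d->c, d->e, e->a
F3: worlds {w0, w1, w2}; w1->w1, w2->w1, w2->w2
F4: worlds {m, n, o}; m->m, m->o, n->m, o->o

Frame correspondent (Sahlqvist): ∀x ∀y (Rxy → Ryy) — i.e. shift-reflexivity.
F1: fails — Rw1w2 but not Rw2w2.
F2: fails — Rbc but not Rcc.
F3: holds.
F4: holds.
Valid on: F3, F4.

F3, F4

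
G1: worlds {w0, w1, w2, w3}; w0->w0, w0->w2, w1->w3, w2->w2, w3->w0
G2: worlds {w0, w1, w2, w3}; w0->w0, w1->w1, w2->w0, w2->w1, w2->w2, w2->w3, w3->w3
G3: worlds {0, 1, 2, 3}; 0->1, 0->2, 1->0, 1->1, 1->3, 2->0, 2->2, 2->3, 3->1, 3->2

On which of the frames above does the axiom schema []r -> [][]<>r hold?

The schema corresponds to a generalized confluence (Geach) condition: forall x forall z (x R^2 z -> exists w (xRw & zRw)).
G1: fails — w1R²w0 but no w with w1Rw and w0Rw.
G2: condition met.
G3: condition met.
Valid on: G2, G3.

G2, G3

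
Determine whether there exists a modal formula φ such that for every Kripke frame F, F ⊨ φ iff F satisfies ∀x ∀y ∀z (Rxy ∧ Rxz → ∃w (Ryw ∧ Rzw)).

This is a Sahlqvist condition; the .2 axiom ◇□r → □◇r defines it.

Yes — defined by ◇□r → □◇r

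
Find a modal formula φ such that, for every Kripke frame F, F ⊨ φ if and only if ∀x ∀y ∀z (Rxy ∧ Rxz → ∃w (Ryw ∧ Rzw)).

◇□ψ → □◇ψ

This is convergence; the standard corresponding axiom is .2: ◇□ψ → □◇ψ.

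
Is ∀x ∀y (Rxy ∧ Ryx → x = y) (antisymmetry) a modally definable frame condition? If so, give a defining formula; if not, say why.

Modal frame validity is preserved under surjective bounded morphisms.
The 6-cycle (worlds w0,w1,w2,w3,w4,w5 with w0→w1→w2→w3→w4→w5→w0) is antisymmetric. Sending even-indexed worlds to s and odd-indexed worlds to t is a surjective bounded morphism onto the two-world frame with s↔t, which is not antisymmetric.
So no modal formula (or set of formulas) defines exactly the antisymmetric frames.

No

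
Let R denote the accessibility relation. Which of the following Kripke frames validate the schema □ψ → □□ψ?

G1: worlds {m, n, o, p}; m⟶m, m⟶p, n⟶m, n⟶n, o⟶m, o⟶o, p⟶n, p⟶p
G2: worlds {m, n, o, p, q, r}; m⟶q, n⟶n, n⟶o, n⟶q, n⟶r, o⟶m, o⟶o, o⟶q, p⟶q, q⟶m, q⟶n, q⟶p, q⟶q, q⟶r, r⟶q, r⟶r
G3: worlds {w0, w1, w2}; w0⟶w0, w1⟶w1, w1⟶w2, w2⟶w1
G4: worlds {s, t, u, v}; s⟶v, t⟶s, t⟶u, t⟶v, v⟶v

Frame correspondent (Sahlqvist): ∀x ∀y ∀z (Rxy ∧ Ryz → Rxz) — i.e. transitivity.
G1: fails — Rom and Rmp but not Rop.
G2: fails — Rno and Rom but not Rnm.
G3: fails — Rw2w1 and Rw1w2 but not Rw2w2.
G4: holds.

G4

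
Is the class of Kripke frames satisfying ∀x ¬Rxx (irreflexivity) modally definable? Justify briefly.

No

Modal frame validity is preserved under surjective bounded morphisms.
The 4-cycle (worlds s,t,u,v with s→t→u→v→s) is irreflexive, and the map sending every world to a single reflexive point • is a surjective bounded morphism (forth: every edge maps to (•,•); back: every world has a successor). So any modal formula valid on the 4-cycle is also valid on the reflexive point, which is not irreflexive.
So no modal formula (or set of formulas) defines exactly the irreflexive frames.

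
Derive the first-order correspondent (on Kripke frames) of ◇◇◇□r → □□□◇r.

∀x ∀y ∀z ((xR³y ∧ xR³z) → ∃w (yRw ∧ zRw))

This is a Sahlqvist (Geach-type) schema ◇^3□^1r → □^3◇^1r.
Minimal-valuation argument: fix x; take any y with xR^3y and any z with xR^3z. Set V(r) to the set of worlds R-reachable from y in exactly 1 step. Then □^1r holds at y, so the antecedent holds at x; validity forces ◇^1r at z, giving a w with zR^1w and yR^1w.
First-order correspondent: ∀x ∀y ∀z ((xR³y ∧ xR³z) → ∃w (yRw ∧ zRw)).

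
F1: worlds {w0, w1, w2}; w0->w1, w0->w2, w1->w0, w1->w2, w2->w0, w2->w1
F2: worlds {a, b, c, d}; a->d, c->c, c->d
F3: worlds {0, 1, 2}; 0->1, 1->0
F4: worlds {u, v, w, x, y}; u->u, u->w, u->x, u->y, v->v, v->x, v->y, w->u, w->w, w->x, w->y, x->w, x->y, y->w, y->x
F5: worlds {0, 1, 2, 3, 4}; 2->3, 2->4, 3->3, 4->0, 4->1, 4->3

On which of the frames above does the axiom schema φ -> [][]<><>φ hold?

This is the axiom for a generalized confluence (Geach) condition; its first-order frame correspondent is forall x forall z (x R^2 z -> exists w (x = w & z R^2 w)).
F1: condition met.
F2: fails — cR²d but no w with c=w and dR²w.
F3: condition met.
F4: fails — vR²w but no t with v=t and wR²t.
F5: fails — 2R²0 but no w with 2=w and 0R²w.

F1, F3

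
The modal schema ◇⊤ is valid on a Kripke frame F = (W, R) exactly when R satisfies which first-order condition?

seriality

◇⊤ holds at w iff w has a successor, so frame-validity of ◇⊤ is exactly seriality. Equivalently via □q → ◇q:
Suppose □q→◇q is valid. At any x set V(q)=W. Then □q at x, so ◇q at x, so x has a successor.
Conversely, on a frame with seriality the schema holds at every world under every valuation.
Frame condition: ∀x ∃y Rxy.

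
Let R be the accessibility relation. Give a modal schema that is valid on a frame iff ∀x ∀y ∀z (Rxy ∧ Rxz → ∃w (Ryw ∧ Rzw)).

◇□ψ → □◇ψ

The condition is convergence. The .2 schema ◇□ψ → □◇ψ defines it.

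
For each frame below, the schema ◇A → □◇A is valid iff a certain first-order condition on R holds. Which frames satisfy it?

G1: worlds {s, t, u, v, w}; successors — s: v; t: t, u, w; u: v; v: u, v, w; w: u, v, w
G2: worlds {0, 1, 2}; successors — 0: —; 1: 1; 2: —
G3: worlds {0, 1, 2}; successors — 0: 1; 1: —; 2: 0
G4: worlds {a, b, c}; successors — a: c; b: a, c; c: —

G2

This is the axiom for the Euclidean property; its first-order frame correspondent is ∀x ∀y ∀z (Rxy ∧ Rxz → Ryz).
G1: fails — Rtw and Rtt but not Rwt.
G2: condition met.
G3: fails — R01 and R01 but not R11.
G4: fails — Rac and Rac but not Rcc.
Valid on: G2.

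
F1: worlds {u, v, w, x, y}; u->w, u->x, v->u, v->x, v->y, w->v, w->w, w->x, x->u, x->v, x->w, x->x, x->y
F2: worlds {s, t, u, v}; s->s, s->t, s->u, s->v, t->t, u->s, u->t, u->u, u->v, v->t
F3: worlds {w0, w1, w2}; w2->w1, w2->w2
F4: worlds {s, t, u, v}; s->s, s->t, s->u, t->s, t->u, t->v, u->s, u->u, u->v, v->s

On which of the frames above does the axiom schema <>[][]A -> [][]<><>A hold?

The schema corresponds to a generalized confluence (Geach) condition: forall x forall y forall z ((xRy & x R^2 z) -> exists w (y R^2 w & z R^2 w)).
F1: fails — uRw, uR²y but no t with wR²t and yR²t.
F2: holds.
F3: fails — w2Rw1, w2R²w1 but no w with w1R²w and w1R²w.
F4: holds.

F2, F4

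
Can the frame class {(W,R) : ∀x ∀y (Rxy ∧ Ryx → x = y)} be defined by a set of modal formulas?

If a class were modally definable it would be closed under surjective bounded morphisms (Goldblatt–Thomason).
The 6-cycle (worlds a,b,c,d,e,f with a→b→c→d→e→f→a) is antisymmetric. Sending even-indexed worlds to a and odd-indexed worlds to b is a surjective bounded morphism onto the two-world frame with a↔b, which is not antisymmetric.
So the class is not modally definable.

Not modally definable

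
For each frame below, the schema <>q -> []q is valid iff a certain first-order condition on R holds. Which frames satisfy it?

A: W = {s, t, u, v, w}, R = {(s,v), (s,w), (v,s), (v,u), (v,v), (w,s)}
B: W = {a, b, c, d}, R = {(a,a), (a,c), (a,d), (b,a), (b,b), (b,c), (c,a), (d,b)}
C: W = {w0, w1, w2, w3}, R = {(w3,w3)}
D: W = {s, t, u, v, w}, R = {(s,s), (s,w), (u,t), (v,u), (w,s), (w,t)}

C

Frame correspondent (Sahlqvist): forall x forall y forall z (Rxy & Rxz -> y = z) — i.e. partial functionality.
A: fails — s sees both v and w.
B: fails — a sees both a and c.
C: satisfies the condition.
D: fails — s sees both s and w.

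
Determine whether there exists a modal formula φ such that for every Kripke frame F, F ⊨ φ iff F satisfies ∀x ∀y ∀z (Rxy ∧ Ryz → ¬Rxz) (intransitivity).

No

Any modally definable frame class is closed under surjective bounded morphisms.
The 7-cycle (worlds s,t,u,v,w,x,y with s→t→u→v→w→x→y→s) is intransitive. Mapping every world to a single reflexive point • is a surjective bounded morphism; the reflexive point is not intransitive (R••∧R•• but R••).
So the class is not modally definable.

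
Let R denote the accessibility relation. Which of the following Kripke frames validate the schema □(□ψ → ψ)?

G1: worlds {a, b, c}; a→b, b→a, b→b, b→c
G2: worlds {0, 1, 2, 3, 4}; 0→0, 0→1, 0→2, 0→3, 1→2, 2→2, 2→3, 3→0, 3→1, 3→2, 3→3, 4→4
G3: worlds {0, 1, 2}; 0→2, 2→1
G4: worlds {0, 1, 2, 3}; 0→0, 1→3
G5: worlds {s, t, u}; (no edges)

The schema corresponds to shift-reflexivity: ∀x ∀y (Rxy → Ryy).
G1: fails — Rba but not Raa.
G2: fails — R01 but not R11.
G3: fails — R21 but not R11.
G4: fails — R13 but not R33.
G5: condition met.

G5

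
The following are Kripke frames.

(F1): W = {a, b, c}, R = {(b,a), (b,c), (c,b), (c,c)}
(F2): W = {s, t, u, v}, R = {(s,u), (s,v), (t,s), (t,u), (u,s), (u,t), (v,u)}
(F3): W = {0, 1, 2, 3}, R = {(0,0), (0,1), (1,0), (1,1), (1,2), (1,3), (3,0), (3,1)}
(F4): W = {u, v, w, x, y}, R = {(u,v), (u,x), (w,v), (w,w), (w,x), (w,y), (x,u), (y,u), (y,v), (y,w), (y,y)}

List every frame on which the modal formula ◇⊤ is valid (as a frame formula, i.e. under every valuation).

(F2)

Frame correspondent (Sahlqvist): ∀x ∃y Rxy — i.e. seriality.
(F1): fails — world a has no successor.
(F2): ✓.
(F3): fails — world 2 has no successor.
(F4): fails — world v has no successor.
Valid on: (F2).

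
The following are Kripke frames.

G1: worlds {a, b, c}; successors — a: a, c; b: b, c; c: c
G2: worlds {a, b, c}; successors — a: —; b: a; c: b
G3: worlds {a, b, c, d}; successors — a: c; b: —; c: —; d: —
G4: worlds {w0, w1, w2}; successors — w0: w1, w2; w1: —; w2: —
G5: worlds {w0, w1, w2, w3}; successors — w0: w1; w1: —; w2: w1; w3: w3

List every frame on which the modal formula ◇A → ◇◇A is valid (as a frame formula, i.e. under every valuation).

G1

Frame correspondent (Sahlqvist): ∀x ∀y (xRy → ∃w (y = w ∧ xR²w)) — i.e. a generalized confluence (Geach) condition.
G1: condition met.
G2: fails — bRa but no w with a=w and bR²w.
G3: fails — aRc but no w with c=w and aR²w.
G4: fails — w0Rw1 but no w with w1=w and w0R²w.
G5: fails — w0Rw1 but no w with w1=w and w0R²w.
Valid on: G1.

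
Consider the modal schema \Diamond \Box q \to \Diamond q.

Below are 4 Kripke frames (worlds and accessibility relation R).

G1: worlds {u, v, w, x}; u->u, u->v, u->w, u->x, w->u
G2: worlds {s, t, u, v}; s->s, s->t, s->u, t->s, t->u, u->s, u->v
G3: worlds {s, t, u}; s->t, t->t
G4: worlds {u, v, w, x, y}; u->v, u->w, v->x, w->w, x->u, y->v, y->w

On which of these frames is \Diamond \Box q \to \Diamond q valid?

The schema corresponds to a generalized confluence (Geach) condition: \forall x \forall y (xRy \to \exists w (yRw \wedge xRw)).
G1: fails — uRv but no t with vRt and uRt.
G2: fails — uRv but no w with vRw and uRw.
G3: holds.
G4: fails — uRv but no t with vRt and uRt.

G3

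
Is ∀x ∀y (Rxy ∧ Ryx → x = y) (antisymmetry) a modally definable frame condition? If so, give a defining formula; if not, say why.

If a class were modally definable it would be closed under surjective bounded morphisms (Goldblatt–Thomason).
The 4-cycle (worlds w0,w1,w2,w3 with w0→w1→w2→w3→w0) is antisymmetric. Sending even-indexed worlds to s and odd-indexed worlds to t is a surjective bounded morphism onto the two-world frame with s↔t, which is not antisymmetric.
So the class is not modally definable.

No — not modally definable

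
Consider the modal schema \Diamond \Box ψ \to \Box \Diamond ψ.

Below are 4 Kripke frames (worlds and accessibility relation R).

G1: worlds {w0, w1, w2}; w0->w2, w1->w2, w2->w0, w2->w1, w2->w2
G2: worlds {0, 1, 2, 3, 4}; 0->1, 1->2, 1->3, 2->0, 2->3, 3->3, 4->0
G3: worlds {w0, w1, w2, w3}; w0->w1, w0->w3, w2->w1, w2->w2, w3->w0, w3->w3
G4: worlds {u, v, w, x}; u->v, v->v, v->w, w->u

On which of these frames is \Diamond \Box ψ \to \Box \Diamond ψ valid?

G1

Frame correspondent (Sahlqvist): \forall x \forall y \forall z (Rxy \wedge Rxz \to \exists w (Ryw \wedge Rzw)) — i.e. convergence.
G1: condition met.
G2: fails — R23 and R20 but 3 and 0 have no common successor.
G3: fails — Rw0w1 and Rw0w1 but w1 and w1 have no common successor.
G4: fails — Rvv and Rvw but v and w have no common successor.
Valid on: G1.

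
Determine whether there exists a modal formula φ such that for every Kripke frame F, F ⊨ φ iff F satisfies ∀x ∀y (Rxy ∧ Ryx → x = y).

Not definable by any modal formula

Modal frame validity is preserved under surjective bounded morphisms.
The 8-cycle (worlds s,t,u,v,w,x,y,z with s→t→u→v→w→x→y→z→s) is antisymmetric. Sending even-indexed worlds to s and odd-indexed worlds to t is a surjective bounded morphism onto the two-world frame with s↔t, which is not antisymmetric.
So the class is not modally definable.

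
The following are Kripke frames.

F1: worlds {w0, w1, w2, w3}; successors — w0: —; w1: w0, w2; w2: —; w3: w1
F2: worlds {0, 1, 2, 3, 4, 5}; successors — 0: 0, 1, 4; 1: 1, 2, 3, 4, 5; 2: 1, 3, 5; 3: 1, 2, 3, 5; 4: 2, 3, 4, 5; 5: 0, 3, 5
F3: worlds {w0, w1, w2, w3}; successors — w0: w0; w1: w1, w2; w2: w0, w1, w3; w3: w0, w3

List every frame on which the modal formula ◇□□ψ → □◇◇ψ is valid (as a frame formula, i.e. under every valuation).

Frame correspondent (Sahlqvist): ∀x ∀y ∀z ((xRy ∧ xRz) → ∃w (yR²w ∧ zR²w)) — i.e. a generalized confluence (Geach) condition.
F1: fails — w1Rw0, w1Rw0 but no w with w0R²w and w0R²w.
F2: holds.
F3: holds.
Valid on: F2, F3.

F2, F3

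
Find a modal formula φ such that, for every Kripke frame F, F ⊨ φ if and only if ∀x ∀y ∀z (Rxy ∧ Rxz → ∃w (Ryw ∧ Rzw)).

◇□p → □◇p

A defining formula is ◇□p → □◇p (the .2 axiom).
Suppose ◇□p→□◇p is valid. Take Rxy, Rxz and set V(p)={w : Ryw}. Then □p at y so ◇□p at x, so □◇p at x, so ◇p at z, giving w with Rzw and Ryw.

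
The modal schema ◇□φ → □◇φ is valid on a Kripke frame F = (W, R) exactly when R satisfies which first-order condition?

This schema is the .2 axiom.
It corresponds to convergence: ∀x ∀y ∀z (Rxy ∧ Rxz → ∃w (Ryw ∧ Rzw)).

convergence: ∀x ∀y ∀z (Rxy ∧ Rxz → ∃w (Ryw ∧ Rzw))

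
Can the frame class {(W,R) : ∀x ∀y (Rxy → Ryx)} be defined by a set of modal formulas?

This is a Sahlqvist condition; the B axiom r → □◇r defines it.
Suppose r→□◇r is valid. Take Rxy and set V(r)={x}. Then r at x, so □◇r at x, so ◇r at y, so some z with Ryz has r; z=x, i.e. Ryx.

Yes, by r → □◇r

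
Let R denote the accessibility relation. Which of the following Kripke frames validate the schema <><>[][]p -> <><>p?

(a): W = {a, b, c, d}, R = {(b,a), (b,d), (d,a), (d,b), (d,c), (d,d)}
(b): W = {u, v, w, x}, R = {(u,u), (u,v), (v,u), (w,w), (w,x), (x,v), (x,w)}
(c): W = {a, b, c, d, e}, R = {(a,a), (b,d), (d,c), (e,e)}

The schema corresponds to a generalized confluence (Geach) condition: forall x forall y (x R^2 y -> exists w (y R^2 w & x R^2 w)).
(a): fails — bR²a but no w with aR²w and bR²w.
(b): condition met.
(c): fails — bR²c but no w with cR²w and bR²w.

(b)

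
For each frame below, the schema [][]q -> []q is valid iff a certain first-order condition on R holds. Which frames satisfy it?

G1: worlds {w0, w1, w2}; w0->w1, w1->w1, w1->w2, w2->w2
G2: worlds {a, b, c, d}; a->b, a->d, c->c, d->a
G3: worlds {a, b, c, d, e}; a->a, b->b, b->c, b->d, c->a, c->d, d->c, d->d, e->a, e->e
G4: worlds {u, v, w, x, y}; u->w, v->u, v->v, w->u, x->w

G1, G3

Frame correspondent (Sahlqvist): forall x forall y (Rxy -> exists z (Rxz & Rzy)) — i.e. density.
G1: holds.
G2: fails — Rad but no z with Raz and Rzd.
G3: holds.
G4: fails — Rxw but no z with Rxz and Rzw.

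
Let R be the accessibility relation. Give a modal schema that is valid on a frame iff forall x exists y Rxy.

□ψ → ◇ψ

The condition is seriality. The D schema □ψ → ◇ψ defines it.
Suppose □ψ→◇ψ is valid. At any x set V(ψ)=W. Then □ψ at x, so ◇ψ at x, so x has a successor.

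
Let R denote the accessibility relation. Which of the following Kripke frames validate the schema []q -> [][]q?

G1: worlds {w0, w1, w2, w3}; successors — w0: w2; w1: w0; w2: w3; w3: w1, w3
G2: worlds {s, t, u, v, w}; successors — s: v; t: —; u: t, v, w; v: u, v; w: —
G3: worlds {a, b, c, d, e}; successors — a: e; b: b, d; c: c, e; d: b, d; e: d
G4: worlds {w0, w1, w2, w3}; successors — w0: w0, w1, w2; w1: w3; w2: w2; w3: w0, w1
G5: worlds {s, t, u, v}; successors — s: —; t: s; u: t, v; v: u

none

Frame correspondent (Sahlqvist): forall x forall y forall z (Rxy & Ryz -> Rxz) — i.e. transitivity.
G1: fails — Rw1w0 and Rw0w2 but not Rw1w2.
G2: fails — Ruv and Rvu but not Ruu.
G3: fails — Rae and Red but not Rad.
G4: fails — Rw3w1 and Rw1w3 but not Rw3w3.
G5: fails — Ruv and Rvu but not Ruu.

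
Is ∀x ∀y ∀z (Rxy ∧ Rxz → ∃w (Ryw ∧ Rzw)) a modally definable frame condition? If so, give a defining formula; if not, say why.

This is a Sahlqvist condition; the .2 axiom ◇□r → □◇r defines it.
Suppose ◇□r→□◇r is valid. Take Rxy, Rxz and set V(r)={w : Ryw}. Then □r at y so ◇□r at x, so □◇r at x, so ◇r at z, giving w with Rzw and Ryw.

Yes, by ◇□r → □◇r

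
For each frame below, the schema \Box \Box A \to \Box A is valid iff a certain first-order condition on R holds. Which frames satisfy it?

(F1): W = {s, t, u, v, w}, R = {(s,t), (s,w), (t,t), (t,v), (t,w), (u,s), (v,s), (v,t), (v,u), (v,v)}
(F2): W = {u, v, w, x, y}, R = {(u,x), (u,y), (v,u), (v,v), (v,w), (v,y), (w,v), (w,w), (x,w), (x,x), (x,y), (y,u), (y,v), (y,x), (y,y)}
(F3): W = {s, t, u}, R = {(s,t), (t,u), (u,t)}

Frame correspondent (Sahlqvist): \forall x \forall y (Rxy \to \exists z (Rxz \wedge Rzy)) — i.e. density.
(F1): fails — Rus but no z with Ruz and Rzs.
(F2): condition met.
(F3): fails — Rtu but no z with Rtz and Rzu.
Valid on: (F2).

(F2)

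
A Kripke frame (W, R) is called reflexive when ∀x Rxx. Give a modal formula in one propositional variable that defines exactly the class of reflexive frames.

□q → q

The condition is reflexivity. The T schema □q → q defines it.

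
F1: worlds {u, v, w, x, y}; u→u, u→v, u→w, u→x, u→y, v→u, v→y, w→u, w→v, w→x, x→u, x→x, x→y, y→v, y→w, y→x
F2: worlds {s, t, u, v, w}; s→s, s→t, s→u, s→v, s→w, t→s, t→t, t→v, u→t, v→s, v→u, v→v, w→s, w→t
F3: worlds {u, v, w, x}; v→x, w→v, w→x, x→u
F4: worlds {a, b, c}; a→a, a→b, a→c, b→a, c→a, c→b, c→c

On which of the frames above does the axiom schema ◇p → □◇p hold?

none

The schema corresponds to the Euclidean property: ∀x ∀y ∀z (Rxy ∧ Rxz → Ryz).
F1: fails — Ruv and Ruv but not Rvv.
F2: fails — Rsv and Rsw but not Rvw.
F3: fails — Rvx and Rvx but not Rxx.
F4: fails — Rab and Rab but not Rbb.
Valid on no frame.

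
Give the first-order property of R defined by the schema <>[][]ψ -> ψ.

forall x forall y (xRy -> exists w (y R^2 w & x = w))

This is a Sahlqvist (Geach-type) schema ◇^1□^2ψ → □^0◇^0ψ.
Minimal-valuation argument: fix x; take any y with xR^1y and any z with xR^0z. Set V(ψ) to the set of worlds R-reachable from y in exactly 2 steps. Then □^2ψ holds at y, so the antecedent holds at x; validity forces ◇^0ψ at z, giving a w with zR^0w and yR^2w.
First-order correspondent: forall x forall y (xRy -> exists w (y R^2 w & x = w)).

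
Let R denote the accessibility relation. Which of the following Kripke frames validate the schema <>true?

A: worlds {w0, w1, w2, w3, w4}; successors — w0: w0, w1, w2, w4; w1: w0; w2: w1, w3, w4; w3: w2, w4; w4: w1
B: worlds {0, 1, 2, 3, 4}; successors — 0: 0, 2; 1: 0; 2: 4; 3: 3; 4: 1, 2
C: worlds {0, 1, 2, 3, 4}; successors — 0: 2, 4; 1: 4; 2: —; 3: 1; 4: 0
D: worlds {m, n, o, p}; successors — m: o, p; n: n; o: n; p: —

This is the axiom for seriality; its first-order frame correspondent is forall x exists y Rxy.
A: condition met.
B: condition met.
C: fails — world 2 has no successor.
D: fails — world p has no successor.

A, B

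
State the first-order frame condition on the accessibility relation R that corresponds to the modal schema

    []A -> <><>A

forall x exists w (xRw & x R^2 w)

This is a Sahlqvist (Geach-type) schema ◇^0□^1A → □^0◇^2A.
Minimal-valuation argument: fix x; take any y with xR^0y and any z with xR^0z. Set V(A) to the set of worlds R-reachable from y in exactly 1 step. Then □^1A holds at y, so the antecedent holds at x; validity forces ◇^2A at z, giving a w with zR^2w and yR^1w.
First-order correspondent: forall x exists w (xRw & x R^2 w).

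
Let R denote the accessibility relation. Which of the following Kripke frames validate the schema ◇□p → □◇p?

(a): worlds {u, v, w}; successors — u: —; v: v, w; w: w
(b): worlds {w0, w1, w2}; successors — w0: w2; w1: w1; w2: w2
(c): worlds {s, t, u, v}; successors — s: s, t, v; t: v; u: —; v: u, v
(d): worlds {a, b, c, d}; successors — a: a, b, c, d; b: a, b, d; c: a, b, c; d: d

This is the axiom for convergence; its first-order frame correspondent is ∀x ∀y ∀z (Rxy ∧ Rxz → ∃w (Ryw ∧ Rzw)).
(a): satisfies the condition.
(b): satisfies the condition.
(c): fails — Rvv and Rvu but v and u have no common successor.
(d): fails — Rac and Rad but c and d have no common successor.

(a), (b)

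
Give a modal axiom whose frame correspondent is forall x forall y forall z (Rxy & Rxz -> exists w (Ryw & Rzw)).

◇□p → □◇p

The condition is convergence. The .2 schema ◇□p → □◇p defines it.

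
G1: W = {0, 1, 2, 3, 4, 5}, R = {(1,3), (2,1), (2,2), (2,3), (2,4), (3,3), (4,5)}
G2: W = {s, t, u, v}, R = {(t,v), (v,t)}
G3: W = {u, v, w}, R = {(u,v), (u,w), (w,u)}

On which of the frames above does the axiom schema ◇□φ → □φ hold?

none

This is the axiom for the Euclidean property; its first-order frame correspondent is ∀x ∀y ∀z (Rxy ∧ Rxz → Ryz).
G1: fails — R23 and R22 but not R32.
G2: fails — Rtv and Rtv but not Rvv.
G3: fails — Ruv and Ruv but not Rvv.
Valid on no frame.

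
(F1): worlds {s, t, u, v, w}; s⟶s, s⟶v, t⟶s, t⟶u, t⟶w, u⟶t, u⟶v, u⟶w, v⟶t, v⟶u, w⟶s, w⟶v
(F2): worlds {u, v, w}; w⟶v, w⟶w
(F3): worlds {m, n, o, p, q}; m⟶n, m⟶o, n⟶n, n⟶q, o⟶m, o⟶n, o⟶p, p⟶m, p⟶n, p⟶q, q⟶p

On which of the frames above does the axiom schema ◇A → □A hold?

none

Frame correspondent (Sahlqvist): ∀x ∀y ∀z (Rxy ∧ Rxz → y = z) — i.e. partial functionality.
(F1): fails — s sees both s and v.
(F2): fails — w sees both v and w.
(F3): fails — m sees both n and o.
Valid on no frame.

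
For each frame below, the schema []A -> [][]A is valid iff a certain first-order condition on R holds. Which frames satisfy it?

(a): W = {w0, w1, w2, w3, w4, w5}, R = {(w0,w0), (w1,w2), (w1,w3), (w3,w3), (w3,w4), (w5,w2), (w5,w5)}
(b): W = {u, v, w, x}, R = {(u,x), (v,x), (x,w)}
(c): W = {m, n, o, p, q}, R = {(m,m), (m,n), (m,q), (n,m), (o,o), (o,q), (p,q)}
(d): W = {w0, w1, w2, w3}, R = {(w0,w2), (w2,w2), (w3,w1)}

The schema corresponds to transitivity: forall x forall y forall z (Rxy & Ryz -> Rxz).
(a): fails — Rw1w3 and Rw3w4 but not Rw1w4.
(b): fails — Rvx and Rxw but not Rvw.
(c): fails — Rnm and Rmq but not Rnq.
(d): condition met.

(d)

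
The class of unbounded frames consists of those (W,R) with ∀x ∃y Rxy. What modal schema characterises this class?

□ψ → ◇ψ

This is seriality; the standard corresponding axiom is D: □ψ → ◇ψ.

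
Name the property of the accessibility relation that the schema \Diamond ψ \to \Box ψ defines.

Partial functionality

Suppose ◇ψ→□ψ is valid. Take Rxy, Rxz and set V(ψ)={y}. Then ◇ψ at x, so □ψ at x, so ψ at z, i.e. z=y.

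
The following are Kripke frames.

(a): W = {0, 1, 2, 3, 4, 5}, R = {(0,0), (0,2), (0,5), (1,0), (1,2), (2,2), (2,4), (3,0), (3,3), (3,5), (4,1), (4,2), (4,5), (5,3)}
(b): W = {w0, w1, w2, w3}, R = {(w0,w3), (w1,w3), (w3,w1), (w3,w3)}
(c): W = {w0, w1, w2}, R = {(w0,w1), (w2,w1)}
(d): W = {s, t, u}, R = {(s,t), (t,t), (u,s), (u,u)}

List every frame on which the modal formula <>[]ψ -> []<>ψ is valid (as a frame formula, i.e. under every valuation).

(b)

Frame correspondent (Sahlqvist): forall x forall y forall z (Rxy & Rxz -> exists w (Ryw & Rzw)) — i.e. convergence.
(a): fails — R00 and R05 but 0 and 5 have no common successor.
(b): ✓.
(c): fails — Rw0w1 and Rw0w1 but w1 and w1 have no common successor.
(d): fails — Rus and Ruu but s and u have no common successor.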